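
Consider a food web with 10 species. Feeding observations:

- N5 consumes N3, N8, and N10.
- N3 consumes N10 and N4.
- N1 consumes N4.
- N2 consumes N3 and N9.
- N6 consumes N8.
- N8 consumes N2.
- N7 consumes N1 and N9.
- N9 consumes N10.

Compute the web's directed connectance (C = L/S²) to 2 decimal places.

The web has S = 10 species and L = 13 feeding links.
C = L / S² = 13 / 100 = 0.1300 ≈ 0.13.

C = 0.13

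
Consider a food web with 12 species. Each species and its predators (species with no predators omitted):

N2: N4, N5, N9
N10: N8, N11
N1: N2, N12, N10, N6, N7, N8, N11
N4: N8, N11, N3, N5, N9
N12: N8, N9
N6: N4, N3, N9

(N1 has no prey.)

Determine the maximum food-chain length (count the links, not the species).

3 links

One longest chain: N1 → N2 → N4 → N8.
It has 4 species and 3 links.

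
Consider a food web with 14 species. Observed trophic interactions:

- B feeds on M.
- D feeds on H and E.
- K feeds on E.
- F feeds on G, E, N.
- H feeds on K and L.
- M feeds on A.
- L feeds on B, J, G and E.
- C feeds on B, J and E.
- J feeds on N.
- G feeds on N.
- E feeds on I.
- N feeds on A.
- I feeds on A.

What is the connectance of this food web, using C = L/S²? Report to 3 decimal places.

C = 0.112

The web has S = 14 species and L = 22 feeding links.
C = L / S² = 22 / 196 = 0.1122 ≈ 0.112.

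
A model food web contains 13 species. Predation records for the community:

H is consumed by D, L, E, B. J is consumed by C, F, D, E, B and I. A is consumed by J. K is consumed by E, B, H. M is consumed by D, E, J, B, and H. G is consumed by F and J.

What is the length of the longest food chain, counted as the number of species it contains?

One longest chain: G → J → I.
It has 3 species and 2 links.

3 species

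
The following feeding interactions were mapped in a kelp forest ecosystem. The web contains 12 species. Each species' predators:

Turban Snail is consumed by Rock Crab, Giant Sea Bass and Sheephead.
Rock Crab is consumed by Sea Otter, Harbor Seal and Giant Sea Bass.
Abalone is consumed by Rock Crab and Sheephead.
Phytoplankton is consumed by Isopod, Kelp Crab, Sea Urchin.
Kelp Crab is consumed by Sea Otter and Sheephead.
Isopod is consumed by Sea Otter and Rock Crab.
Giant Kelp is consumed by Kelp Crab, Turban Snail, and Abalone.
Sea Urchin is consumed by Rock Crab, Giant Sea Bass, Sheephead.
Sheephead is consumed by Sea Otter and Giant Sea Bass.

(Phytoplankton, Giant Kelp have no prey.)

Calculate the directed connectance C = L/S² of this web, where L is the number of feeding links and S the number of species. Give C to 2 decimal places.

C = 0.16

The web has S = 12 species and L = 23 feeding links.
C = L / S² = 23 / 144 = 0.1597 ≈ 0.16.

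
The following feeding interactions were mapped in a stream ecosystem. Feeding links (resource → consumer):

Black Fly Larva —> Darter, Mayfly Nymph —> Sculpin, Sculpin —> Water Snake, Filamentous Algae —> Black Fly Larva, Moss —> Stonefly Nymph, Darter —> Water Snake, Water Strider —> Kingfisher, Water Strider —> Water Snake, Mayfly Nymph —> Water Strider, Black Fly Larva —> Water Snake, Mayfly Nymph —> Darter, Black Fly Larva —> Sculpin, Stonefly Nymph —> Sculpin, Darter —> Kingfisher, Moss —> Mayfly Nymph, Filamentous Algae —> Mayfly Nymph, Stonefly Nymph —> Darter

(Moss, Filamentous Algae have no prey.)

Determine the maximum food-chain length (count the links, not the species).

3 links

One longest chain: Moss → Stonefly Nymph → Darter → Kingfisher.
It has 4 species and 3 links.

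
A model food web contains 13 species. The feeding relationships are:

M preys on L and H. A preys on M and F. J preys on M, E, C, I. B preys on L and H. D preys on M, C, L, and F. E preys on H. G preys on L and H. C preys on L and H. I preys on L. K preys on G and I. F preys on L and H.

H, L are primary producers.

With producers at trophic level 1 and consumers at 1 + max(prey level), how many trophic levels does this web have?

3

Producers (level 1): H, L.
H → F → D gives D level 3.
No species has a prey at level 3, so no species reaches level 4.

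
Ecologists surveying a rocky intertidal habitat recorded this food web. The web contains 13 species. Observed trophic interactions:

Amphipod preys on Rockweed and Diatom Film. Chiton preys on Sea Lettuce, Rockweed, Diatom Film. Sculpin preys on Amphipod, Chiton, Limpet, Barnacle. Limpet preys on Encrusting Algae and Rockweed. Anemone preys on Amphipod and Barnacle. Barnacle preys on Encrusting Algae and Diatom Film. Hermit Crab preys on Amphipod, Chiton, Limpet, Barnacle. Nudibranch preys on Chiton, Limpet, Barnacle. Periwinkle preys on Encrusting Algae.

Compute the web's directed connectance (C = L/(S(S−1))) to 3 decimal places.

C = 0.147

The web has S = 13 species and L = 23 feeding links.
C = L / (S(S−1)) = 23 / 156 = 0.1474 ≈ 0.147.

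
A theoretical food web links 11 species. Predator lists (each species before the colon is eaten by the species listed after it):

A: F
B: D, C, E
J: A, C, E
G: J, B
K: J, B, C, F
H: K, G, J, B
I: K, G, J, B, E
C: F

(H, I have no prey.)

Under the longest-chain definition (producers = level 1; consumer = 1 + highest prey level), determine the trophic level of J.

Trophic level 3

H is a producer → level 1.
K eats H (level 1); other prey at levels: I 1 → level 2.
J eats K (level 2); other prey at levels: H 1, I 1, G 2 → level 3.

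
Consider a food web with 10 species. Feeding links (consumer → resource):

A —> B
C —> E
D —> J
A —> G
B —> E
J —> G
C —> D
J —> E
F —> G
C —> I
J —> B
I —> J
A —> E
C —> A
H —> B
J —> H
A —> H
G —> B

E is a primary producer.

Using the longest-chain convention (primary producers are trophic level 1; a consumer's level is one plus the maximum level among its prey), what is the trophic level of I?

Trophic level 5

E is a producer → level 1.
B eats E → level 2.
G eats B → level 3.
J eats G (level 3); other prey at levels: E 1, B 2, H 3 → level 4.
I eats J → level 5.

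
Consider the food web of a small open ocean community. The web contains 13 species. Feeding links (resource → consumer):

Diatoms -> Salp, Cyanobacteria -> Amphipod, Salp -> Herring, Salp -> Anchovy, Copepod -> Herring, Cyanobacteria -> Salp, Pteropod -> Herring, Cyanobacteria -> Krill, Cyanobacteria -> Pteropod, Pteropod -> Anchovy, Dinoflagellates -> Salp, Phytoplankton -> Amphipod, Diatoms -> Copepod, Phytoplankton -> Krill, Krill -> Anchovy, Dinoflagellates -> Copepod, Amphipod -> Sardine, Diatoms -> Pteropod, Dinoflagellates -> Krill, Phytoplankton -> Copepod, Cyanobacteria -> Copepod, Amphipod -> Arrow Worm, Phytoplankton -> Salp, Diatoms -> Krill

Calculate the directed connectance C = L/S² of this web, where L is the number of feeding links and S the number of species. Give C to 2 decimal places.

C = 0.14

The web has S = 13 species and L = 24 feeding links.
C = L / S² = 24 / 169 = 0.1420 ≈ 0.14.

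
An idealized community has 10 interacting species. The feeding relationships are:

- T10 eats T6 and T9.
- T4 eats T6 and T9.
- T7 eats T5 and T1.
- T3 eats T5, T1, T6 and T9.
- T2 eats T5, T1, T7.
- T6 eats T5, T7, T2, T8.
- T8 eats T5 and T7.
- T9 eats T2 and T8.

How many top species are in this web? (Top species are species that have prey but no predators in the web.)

Top species (has prey, but nothing eats it): T3, T10, T4.
Count: 3.

3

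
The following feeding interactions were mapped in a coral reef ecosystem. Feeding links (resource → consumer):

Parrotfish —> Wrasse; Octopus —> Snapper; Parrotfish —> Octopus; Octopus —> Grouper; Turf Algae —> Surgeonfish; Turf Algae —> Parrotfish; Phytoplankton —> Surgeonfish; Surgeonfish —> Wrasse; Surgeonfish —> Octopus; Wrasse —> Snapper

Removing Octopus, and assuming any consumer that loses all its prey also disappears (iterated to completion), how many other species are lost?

Remove Octopus.
Round 1: Grouper (all prey gone) → extinct.
No further losses. Total secondary extinctions: 1.

1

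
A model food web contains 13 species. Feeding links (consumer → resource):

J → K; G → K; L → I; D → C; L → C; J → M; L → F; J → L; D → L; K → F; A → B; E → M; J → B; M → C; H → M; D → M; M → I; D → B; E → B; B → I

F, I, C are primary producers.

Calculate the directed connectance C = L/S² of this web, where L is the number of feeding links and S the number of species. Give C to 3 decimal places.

C = 0.118

The web has S = 13 species and L = 20 feeding links.
C = L / S² = 20 / 169 = 0.1183 ≈ 0.118.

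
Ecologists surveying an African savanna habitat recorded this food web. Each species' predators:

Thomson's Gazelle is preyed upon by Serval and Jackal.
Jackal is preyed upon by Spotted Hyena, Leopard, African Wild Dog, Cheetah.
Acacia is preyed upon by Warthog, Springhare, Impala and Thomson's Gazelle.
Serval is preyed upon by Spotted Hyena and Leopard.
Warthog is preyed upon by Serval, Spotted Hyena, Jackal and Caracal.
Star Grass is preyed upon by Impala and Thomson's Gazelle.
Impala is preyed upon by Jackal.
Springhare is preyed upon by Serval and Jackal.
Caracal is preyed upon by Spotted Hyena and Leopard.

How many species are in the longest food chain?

One longest chain: Acacia → Warthog → Jackal → Cheetah.
It has 4 species and 3 links.

4 species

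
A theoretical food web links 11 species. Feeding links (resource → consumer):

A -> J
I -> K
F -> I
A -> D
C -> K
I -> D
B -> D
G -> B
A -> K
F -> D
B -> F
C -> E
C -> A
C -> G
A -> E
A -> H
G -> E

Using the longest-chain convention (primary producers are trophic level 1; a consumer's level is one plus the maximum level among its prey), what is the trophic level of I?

Trophic level 5

C is a producer → level 1.
G eats C → level 2.
B eats G → level 3.
F eats B → level 4.
I eats F → level 5.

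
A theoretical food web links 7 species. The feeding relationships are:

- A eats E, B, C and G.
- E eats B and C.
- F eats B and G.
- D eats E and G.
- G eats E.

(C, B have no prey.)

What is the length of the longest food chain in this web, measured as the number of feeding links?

3 links

One longest chain: C → E → G → D.
It has 4 species and 3 links.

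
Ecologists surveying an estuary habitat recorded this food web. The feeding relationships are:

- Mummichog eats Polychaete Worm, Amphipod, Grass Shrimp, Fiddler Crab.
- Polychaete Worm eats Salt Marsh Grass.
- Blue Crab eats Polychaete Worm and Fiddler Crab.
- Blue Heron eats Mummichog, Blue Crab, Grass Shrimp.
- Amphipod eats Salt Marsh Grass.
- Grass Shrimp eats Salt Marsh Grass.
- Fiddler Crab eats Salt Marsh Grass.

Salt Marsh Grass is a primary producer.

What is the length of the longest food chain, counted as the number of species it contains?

One longest chain: Salt Marsh Grass → Polychaete Worm → Mummichog → Blue Heron.
It has 4 species and 3 links.

4 species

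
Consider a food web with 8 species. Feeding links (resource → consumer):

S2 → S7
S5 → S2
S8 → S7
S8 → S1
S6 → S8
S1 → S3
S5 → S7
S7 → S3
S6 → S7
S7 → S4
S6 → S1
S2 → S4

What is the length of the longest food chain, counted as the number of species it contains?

4 species

One longest chain: S6 → S8 → S7 → S4.
It has 4 species and 3 links.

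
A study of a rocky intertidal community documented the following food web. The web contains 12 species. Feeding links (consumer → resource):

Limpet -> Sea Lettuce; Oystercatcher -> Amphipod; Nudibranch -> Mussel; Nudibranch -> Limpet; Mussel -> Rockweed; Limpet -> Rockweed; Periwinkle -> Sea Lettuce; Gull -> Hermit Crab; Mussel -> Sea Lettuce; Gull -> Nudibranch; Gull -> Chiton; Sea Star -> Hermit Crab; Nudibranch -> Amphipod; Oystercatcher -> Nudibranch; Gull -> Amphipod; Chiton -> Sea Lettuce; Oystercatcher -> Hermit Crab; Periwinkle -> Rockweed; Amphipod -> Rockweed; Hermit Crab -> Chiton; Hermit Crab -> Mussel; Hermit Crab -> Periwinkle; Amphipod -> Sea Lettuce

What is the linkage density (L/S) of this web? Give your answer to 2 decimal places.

L/S = 1.92

There are L = 23 links among S = 12 species.
L/S = 23/12 = 1.9167 ≈ 1.92.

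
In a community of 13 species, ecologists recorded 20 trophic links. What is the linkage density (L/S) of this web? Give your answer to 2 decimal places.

L/S = 1.54

There are L = 20 links among S = 13 species.
L/S = 20/13 = 1.5385 ≈ 1.54.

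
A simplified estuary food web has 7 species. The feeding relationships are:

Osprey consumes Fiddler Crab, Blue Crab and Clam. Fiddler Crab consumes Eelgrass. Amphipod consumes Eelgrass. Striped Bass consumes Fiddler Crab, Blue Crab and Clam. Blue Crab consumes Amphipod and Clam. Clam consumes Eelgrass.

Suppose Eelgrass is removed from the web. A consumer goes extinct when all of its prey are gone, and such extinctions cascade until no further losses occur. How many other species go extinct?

6

Remove Eelgrass.
Round 1: Fiddler Crab (all prey gone), Amphipod (all prey gone), Clam (all prey gone) → extinct.
Round 2: Blue Crab (all prey gone) → extinct.
Round 3: Osprey (all prey gone), Striped Bass (all prey gone) → extinct.
No further losses. Total secondary extinctions: 6.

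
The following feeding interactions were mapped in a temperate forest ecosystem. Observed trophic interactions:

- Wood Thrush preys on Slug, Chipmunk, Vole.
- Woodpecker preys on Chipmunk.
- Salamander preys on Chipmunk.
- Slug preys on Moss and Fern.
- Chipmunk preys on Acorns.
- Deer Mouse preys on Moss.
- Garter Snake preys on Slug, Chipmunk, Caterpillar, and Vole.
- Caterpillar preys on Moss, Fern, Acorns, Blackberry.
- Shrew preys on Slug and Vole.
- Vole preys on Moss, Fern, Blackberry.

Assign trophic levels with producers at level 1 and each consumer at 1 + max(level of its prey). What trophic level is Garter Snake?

Trophic level 3

Moss is a producer → level 1.
Vole eats Moss (level 1); other prey at levels: Fern 1, Blackberry 1 → level 2.
Garter Snake eats Vole (level 2); other prey at levels: Slug 2, Caterpillar 2, Chipmunk 2 → level 3.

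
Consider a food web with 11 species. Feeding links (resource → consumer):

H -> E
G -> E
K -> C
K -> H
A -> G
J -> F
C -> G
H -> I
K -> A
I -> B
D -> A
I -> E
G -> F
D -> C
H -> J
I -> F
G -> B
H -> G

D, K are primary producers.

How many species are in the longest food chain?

4 species

One longest chain: K → H → J → F.
It has 4 species and 3 links.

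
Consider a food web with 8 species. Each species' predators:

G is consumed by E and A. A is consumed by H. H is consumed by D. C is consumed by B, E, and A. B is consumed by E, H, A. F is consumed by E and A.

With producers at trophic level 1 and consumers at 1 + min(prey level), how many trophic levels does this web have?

Producers (level 1): C, G, F.
Following each consumer down to its lowest-level prey: C → B → H → D (levels 1 through 4).
All prey of D (H 3) are at level 3 or above, so D is at level 1 + 3 = 4.
Every consumer has at least one prey at level 3 or below, so none exceeds level 4.

4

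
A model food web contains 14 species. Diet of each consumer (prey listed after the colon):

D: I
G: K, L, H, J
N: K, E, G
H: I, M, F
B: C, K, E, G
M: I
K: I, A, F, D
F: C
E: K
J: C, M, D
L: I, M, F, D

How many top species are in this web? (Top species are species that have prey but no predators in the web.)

2

Top species (has prey, but nothing eats it): N, B.
Count: 2.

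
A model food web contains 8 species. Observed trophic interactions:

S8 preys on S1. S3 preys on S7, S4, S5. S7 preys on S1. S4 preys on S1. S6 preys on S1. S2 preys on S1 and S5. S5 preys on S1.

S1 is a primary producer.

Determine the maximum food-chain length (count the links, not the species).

2 links

One longest chain: S1 → S7 → S3.
It has 3 species and 2 links.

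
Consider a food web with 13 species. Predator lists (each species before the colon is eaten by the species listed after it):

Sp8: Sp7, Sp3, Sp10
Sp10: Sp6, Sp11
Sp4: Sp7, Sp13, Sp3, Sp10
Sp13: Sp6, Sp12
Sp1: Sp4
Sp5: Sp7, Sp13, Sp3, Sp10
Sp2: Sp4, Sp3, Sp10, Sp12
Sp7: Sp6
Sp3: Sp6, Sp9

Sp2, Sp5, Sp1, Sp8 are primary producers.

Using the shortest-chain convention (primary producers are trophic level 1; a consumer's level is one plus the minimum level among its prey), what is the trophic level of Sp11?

Trophic level 3

Sp2 is a producer → level 1.
Sp10 eats Sp2 → level 2.
Sp11 eats Sp10 → level 3.
No prey of Sp11 is below level 2, so 3 is the minimum.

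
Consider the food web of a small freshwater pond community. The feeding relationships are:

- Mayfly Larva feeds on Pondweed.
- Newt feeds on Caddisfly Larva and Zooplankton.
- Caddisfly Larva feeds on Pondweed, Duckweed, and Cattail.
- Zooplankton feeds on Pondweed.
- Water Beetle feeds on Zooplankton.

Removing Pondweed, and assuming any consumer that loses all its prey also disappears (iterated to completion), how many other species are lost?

Remove Pondweed.
Round 1: Mayfly Larva (all prey gone), Zooplankton (all prey gone) → extinct.
Round 2: Water Beetle (all prey gone) → extinct.
No further losses. Total secondary extinctions: 3.

3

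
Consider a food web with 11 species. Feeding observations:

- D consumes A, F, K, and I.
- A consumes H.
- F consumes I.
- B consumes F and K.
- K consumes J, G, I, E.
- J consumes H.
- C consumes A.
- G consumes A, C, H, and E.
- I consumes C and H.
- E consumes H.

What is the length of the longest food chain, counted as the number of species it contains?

6 species

One longest chain: H → A → C → I → K → B.
It has 6 species and 5 links.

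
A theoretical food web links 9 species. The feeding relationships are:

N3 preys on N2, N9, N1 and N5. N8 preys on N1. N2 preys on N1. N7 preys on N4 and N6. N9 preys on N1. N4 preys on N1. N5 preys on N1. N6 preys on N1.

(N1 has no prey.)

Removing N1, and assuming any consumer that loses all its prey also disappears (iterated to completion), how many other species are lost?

Remove N1.
Round 1: N9 (all prey gone), N6 (all prey gone), N5 (all prey gone), N8 (all prey gone), N4 (all prey gone), N2 (all prey gone) → extinct.
Round 2: N7 (all prey gone), N3 (all prey gone) → extinct.
No further losses. Total secondary extinctions: 8.

8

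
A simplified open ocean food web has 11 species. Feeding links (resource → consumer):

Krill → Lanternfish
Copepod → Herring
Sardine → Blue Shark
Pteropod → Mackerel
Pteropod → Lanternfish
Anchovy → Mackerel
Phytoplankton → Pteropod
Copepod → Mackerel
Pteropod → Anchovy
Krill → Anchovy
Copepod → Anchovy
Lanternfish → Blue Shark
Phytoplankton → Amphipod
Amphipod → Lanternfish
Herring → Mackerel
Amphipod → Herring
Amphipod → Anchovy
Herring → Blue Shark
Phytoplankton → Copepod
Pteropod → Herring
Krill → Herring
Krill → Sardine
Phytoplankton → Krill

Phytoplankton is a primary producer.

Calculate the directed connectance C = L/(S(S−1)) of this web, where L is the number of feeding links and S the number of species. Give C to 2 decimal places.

C = 0.21

The web has S = 11 species and L = 23 feeding links.
C = L / (S(S−1)) = 23 / 110 = 0.2091 ≈ 0.21.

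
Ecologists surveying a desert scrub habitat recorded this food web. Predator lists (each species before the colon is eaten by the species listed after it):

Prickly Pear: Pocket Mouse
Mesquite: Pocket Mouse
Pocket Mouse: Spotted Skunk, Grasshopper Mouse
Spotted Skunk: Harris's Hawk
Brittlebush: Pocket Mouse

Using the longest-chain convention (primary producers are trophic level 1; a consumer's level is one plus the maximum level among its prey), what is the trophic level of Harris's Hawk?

Trophic level 4

Brittlebush is a producer → level 1.
Pocket Mouse eats Brittlebush (level 1); other prey at levels: Prickly Pear 1, Mesquite 1 → level 2.
Spotted Skunk eats Pocket Mouse → level 3.
Harris's Hawk eats Spotted Skunk → level 4.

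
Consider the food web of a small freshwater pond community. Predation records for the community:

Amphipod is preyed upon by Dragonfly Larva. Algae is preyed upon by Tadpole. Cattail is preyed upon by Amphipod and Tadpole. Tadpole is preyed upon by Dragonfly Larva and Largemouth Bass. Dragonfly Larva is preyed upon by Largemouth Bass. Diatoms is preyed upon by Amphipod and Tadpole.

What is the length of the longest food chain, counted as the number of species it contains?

One longest chain: Algae → Tadpole → Dragonfly Larva → Largemouth Bass.
It has 4 species and 3 links.

4 species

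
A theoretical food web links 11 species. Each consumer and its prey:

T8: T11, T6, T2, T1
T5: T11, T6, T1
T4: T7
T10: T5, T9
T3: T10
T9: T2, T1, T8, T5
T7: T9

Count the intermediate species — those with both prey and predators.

5

Intermediate species (has both prey and predators): T8, T5, T9, T7, T10.
Count: 5.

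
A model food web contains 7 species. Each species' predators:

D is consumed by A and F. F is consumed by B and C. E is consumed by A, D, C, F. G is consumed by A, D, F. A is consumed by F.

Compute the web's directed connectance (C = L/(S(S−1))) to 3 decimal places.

The web has S = 7 species and L = 12 feeding links.
C = L / (S(S−1)) = 12 / 42 = 0.2857 ≈ 0.286.

C = 0.286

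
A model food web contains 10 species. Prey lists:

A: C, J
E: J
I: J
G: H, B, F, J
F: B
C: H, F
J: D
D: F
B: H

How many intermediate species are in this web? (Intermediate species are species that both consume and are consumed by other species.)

Intermediate species (has both prey and predators): B, F, D, C, J.
Count: 5.

5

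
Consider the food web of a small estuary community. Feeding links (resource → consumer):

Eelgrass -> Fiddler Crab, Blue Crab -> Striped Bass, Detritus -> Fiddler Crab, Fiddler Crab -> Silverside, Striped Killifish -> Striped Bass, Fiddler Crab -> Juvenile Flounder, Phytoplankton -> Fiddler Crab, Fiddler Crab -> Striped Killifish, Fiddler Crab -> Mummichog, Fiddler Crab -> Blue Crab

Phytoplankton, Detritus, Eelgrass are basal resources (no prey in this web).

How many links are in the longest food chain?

One longest chain: Phytoplankton → Fiddler Crab → Blue Crab → Striped Bass.
It has 4 species and 3 links.

3 links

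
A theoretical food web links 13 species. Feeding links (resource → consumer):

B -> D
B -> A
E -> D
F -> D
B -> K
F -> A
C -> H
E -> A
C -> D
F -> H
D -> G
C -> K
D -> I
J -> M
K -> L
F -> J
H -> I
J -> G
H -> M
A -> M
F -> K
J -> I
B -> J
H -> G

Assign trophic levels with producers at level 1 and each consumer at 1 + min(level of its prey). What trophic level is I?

Trophic level 3

B is a producer → level 1.
J eats B → level 2.
I eats J → level 3.
No prey of I is below level 2, so 3 is the minimum.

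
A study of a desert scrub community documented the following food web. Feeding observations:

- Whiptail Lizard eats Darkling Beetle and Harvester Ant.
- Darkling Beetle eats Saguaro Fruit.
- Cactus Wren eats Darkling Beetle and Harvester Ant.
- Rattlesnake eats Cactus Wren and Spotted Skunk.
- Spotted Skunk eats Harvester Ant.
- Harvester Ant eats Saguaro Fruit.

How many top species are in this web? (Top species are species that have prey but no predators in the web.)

Top species (has prey, but nothing eats it): Whiptail Lizard, Rattlesnake.
Count: 2.

2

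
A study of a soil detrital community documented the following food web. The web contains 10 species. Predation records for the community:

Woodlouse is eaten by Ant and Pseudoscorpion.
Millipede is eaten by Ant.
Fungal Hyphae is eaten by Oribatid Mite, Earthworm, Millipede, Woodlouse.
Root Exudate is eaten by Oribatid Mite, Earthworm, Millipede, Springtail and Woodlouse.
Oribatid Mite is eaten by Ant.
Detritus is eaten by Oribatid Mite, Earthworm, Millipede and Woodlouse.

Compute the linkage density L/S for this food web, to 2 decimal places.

L/S = 1.70

There are L = 17 links among S = 10 species.
L/S = 17/10 = 1.7000 ≈ 1.70.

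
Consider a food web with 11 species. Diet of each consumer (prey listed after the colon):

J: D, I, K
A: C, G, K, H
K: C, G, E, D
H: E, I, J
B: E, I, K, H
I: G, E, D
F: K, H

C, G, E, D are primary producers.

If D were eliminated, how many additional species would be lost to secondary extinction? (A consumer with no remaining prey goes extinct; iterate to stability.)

Remove D.
Every predator of it retains at least one other prey: I still has G, E; K still has C, G, E; J still has I, K.
No consumer loses all prey, so no secondary extinctions occur.

0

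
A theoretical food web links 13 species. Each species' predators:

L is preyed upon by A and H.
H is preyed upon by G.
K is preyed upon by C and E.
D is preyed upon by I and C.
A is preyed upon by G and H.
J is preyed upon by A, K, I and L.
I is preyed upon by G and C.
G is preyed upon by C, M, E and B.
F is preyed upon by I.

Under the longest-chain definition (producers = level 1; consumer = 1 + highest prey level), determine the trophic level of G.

Trophic level 5

J is a producer → level 1.
L eats J → level 2.
A eats L (level 2); other prey at levels: J 1 → level 3.
H eats A (level 3); other prey at levels: L 2 → level 4.
G eats H (level 4); other prey at levels: I 2, A 3 → level 5.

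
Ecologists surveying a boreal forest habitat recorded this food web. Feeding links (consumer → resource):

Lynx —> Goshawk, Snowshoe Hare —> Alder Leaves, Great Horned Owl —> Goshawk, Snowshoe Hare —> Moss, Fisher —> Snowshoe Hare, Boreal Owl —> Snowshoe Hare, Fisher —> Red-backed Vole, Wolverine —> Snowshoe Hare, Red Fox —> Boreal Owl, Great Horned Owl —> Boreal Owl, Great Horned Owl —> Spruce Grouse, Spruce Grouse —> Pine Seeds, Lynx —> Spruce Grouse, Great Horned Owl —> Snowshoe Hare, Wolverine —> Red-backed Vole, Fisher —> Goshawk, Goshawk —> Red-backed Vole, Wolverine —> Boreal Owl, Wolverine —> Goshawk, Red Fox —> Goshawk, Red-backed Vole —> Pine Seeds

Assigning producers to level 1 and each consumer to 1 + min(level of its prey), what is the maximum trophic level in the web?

Producers (level 1): Pine Seeds, Alder Leaves, Moss.
Following each consumer down to its lowest-level prey: Alder Leaves → Snowshoe Hare → Boreal Owl → Red Fox (levels 1 through 4).
All prey of Red Fox (Boreal Owl 3, Goshawk 3) are at level 3 or above, so Red Fox is at level 1 + 3 = 4.
Every consumer has at least one prey at level 3 or below, so none exceeds level 4.

4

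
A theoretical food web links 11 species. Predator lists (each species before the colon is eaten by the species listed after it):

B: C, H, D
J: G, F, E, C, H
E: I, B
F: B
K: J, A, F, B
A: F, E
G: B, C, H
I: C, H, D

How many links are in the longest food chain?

One longest chain: K → J → E → I → C.
It has 5 species and 4 links.

4 links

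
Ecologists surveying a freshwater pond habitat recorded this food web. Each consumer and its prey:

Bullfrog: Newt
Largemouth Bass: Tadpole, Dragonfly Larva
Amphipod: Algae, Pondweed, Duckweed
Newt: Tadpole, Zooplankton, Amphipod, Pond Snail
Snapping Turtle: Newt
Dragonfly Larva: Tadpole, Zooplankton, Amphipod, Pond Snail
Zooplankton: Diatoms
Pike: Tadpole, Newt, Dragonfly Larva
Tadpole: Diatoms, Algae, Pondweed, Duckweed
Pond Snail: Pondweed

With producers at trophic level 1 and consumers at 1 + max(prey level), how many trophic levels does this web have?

4

Producers (level 1): Diatoms, Algae, Pondweed, Duckweed.
Diatoms → Tadpole → Dragonfly Larva → Largemouth Bass gives Largemouth Bass level 4.
No species has a prey at level 4, so no species reaches level 5.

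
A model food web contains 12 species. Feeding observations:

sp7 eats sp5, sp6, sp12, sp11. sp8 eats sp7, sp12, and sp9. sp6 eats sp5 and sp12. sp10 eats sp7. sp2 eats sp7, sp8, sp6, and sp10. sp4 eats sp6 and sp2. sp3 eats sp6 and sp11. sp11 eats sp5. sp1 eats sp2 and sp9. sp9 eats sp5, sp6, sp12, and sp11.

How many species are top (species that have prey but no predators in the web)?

3

Top species (has prey, but nothing eats it): sp3, sp1, sp4.
Count: 3.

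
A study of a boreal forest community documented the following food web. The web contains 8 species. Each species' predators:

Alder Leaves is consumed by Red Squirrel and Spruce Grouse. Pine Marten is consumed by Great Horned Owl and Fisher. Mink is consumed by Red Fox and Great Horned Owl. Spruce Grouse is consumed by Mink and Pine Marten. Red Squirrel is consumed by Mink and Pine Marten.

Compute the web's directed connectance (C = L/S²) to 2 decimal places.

The web has S = 8 species and L = 10 feeding links.
C = L / S² = 10 / 64 = 0.1562 ≈ 0.16.

C = 0.16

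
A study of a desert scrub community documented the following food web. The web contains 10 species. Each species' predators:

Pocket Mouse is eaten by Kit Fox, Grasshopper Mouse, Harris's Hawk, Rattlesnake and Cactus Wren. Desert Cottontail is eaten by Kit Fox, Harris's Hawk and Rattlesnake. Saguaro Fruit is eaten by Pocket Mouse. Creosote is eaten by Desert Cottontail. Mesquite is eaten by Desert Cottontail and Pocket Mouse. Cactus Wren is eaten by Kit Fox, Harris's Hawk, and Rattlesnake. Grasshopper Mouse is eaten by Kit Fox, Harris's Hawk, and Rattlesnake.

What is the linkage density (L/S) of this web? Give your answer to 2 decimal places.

L/S = 1.80

There are L = 18 links among S = 10 species.
L/S = 18/10 = 1.8000 ≈ 1.80.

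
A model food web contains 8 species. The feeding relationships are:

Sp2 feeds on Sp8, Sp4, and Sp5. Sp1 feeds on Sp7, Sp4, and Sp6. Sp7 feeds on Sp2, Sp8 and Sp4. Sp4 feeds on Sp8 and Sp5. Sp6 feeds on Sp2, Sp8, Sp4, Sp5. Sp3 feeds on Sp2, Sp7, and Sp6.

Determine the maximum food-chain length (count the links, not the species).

4 links

One longest chain: Sp5 → Sp4 → Sp2 → Sp6 → Sp1.
It has 5 species and 4 links.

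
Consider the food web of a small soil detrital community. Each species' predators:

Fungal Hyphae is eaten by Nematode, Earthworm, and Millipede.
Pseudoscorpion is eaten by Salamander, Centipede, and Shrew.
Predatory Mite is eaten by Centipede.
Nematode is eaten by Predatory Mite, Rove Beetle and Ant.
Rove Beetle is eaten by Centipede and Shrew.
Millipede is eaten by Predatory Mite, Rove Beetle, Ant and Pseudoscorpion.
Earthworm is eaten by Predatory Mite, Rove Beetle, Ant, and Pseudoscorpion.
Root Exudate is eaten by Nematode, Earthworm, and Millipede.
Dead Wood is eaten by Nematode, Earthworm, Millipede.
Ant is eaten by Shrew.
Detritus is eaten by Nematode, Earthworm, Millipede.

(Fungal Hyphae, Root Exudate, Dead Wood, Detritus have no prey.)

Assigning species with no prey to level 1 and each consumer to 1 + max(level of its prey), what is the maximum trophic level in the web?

4

Basal resources (level 1): Fungal Hyphae, Root Exudate, Dead Wood, Detritus.
Fungal Hyphae → Earthworm → Pseudoscorpion → Centipede gives Centipede level 4.
No species has a prey at level 4, so no species reaches level 5.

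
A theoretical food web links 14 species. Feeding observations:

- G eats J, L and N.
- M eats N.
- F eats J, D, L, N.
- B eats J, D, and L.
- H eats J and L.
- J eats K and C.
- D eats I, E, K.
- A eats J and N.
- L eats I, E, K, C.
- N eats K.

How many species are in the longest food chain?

3 species

One longest chain: K → J → F.
It has 3 species and 2 links.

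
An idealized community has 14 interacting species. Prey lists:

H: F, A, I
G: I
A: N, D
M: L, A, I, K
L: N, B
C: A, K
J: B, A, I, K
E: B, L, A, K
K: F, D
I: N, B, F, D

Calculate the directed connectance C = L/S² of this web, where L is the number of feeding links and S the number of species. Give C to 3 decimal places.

C = 0.143

The web has S = 14 species and L = 28 feeding links.
C = L / S² = 28 / 196 = 0.1429 ≈ 0.143.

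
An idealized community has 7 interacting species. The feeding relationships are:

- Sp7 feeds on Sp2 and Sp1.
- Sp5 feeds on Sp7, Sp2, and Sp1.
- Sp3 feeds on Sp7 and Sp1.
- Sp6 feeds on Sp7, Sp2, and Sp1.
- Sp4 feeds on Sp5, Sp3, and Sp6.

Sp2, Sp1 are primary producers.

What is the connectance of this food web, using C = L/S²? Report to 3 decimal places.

C = 0.265

The web has S = 7 species and L = 13 feeding links.
C = L / S² = 13 / 49 = 0.2653 ≈ 0.265.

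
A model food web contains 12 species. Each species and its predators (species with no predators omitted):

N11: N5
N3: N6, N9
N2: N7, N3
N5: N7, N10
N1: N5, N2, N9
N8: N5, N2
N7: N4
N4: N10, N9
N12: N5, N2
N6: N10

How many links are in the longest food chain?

One longest chain: N11 → N5 → N7 → N4 → N10.
It has 5 species and 4 links.

4 links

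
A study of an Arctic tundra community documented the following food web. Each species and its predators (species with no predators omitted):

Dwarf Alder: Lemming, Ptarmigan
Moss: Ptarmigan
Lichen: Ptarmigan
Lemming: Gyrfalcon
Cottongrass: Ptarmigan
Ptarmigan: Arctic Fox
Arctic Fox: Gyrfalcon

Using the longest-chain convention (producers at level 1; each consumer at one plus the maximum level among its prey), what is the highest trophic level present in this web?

Producers (level 1): Cottongrass, Moss, Lichen, Dwarf Alder.
Cottongrass → Ptarmigan → Arctic Fox → Gyrfalcon gives Gyrfalcon level 4.
No species has a prey at level 4, so no species reaches level 5.

4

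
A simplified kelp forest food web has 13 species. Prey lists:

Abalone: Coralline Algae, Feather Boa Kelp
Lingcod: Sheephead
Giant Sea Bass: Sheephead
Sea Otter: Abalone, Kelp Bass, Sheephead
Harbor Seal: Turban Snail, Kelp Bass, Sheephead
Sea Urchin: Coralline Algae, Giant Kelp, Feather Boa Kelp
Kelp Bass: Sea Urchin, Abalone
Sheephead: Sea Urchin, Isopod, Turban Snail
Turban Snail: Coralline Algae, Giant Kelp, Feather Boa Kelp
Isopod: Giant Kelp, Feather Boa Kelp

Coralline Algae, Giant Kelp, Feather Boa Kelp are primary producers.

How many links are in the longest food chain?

3 links

One longest chain: Coralline Algae → Sea Urchin → Sheephead → Giant Sea Bass.
It has 4 species and 3 links.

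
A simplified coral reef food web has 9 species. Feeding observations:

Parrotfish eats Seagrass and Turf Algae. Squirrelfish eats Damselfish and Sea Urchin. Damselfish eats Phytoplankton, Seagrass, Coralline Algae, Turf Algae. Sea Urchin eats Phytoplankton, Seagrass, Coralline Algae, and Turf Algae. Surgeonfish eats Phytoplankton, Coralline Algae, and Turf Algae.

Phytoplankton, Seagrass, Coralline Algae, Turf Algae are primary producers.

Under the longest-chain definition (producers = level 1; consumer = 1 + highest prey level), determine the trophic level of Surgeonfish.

Trophic level 2

Phytoplankton is a producer → level 1.
Surgeonfish eats Phytoplankton (level 1); other prey at levels: Coralline Algae 1, Turf Algae 1 → level 2.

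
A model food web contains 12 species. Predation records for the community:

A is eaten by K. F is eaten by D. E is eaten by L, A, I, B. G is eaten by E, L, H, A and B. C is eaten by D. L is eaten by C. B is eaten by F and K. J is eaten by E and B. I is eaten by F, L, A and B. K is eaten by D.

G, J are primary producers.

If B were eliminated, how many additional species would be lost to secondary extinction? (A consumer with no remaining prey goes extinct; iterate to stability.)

Remove B.
Every predator of it retains at least one other prey: K still has A; F still has I.
No consumer loses all prey, so no secondary extinctions occur.

0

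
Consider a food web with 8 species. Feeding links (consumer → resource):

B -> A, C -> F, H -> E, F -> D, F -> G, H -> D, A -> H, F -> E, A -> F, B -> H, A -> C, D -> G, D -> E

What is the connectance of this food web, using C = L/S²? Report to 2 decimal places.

C = 0.20

The web has S = 8 species and L = 13 feeding links.
C = L / S² = 13 / 64 = 0.2031 ≈ 0.20.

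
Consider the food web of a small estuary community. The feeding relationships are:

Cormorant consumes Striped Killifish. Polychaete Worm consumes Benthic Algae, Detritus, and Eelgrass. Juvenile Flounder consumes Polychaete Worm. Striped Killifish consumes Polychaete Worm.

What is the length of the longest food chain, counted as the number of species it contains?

4 species

One longest chain: Detritus → Polychaete Worm → Striped Killifish → Cormorant.
It has 4 species and 3 links.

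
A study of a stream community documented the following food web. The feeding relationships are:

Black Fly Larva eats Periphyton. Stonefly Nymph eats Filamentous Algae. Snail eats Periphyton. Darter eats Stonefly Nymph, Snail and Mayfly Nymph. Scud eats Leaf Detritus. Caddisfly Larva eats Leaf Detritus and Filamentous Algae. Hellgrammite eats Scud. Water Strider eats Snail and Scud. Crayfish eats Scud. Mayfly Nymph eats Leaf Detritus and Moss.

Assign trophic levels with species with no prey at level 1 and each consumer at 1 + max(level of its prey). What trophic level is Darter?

Moss has no prey (basal) → level 1.
Mayfly Nymph eats Moss (level 1); other prey at levels: Leaf Detritus 1 → level 2.
Darter eats Mayfly Nymph (level 2); other prey at levels: Stonefly Nymph 2, Snail 2 → level 3.

Trophic level 3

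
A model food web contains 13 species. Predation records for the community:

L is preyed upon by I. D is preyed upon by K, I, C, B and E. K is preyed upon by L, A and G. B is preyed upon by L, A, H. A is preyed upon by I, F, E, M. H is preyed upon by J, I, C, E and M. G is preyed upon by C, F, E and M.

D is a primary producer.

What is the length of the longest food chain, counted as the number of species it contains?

One longest chain: D → K → G → F.
It has 4 species and 3 links.

4 species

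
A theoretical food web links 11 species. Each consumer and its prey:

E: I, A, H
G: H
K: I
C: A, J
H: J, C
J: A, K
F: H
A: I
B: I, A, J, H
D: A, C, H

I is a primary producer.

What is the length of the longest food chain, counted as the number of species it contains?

One longest chain: I → A → J → C → H → B.
It has 6 species and 5 links.

6 species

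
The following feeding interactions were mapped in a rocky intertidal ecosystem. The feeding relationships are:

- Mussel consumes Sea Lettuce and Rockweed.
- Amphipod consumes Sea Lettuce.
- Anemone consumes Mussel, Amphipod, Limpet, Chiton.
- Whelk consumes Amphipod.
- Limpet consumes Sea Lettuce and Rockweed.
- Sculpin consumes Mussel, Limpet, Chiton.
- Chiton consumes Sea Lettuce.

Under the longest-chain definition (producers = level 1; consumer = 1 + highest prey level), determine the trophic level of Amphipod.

Trophic level 2

Sea Lettuce is a producer → level 1.
Amphipod eats Sea Lettuce → level 2.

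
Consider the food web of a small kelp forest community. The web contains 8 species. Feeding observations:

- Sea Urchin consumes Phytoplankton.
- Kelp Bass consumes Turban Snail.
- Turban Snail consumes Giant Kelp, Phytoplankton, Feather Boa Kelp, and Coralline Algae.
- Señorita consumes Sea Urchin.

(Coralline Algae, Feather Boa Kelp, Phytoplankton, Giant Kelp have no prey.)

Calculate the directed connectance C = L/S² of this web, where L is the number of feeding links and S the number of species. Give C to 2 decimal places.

The web has S = 8 species and L = 7 feeding links.
C = L / S² = 7 / 64 = 0.1094 ≈ 0.11.

C = 0.11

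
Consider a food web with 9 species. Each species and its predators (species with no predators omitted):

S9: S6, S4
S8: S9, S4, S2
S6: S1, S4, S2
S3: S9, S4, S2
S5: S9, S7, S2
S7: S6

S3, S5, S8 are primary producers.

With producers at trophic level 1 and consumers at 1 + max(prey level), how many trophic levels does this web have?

4

Producers (level 1): S3, S5, S8.
S3 → S9 → S6 → S4 gives S4 level 4.
No species has a prey at level 4, so no species reaches level 5.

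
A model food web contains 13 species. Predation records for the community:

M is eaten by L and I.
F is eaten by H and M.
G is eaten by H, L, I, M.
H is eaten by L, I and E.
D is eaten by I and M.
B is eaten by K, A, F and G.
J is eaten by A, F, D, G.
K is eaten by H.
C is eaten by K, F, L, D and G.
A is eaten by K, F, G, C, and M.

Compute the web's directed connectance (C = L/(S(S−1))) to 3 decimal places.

C = 0.205

The web has S = 13 species and L = 32 feeding links.
C = L / (S(S−1)) = 32 / 156 = 0.2051 ≈ 0.205.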